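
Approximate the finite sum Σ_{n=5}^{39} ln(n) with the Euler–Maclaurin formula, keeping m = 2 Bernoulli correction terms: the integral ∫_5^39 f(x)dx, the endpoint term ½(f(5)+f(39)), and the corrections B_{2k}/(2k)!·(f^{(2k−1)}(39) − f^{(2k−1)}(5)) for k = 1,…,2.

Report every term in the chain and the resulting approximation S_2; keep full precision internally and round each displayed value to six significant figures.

∫_5^39 ln(x) dx evaluates to 100.832.
½[f(5) + f(39)] = ½[1.60944 + 3.66356] = 2.63650.
Running total after boundary: 103.468.
k=1: B_{2}/(2)! × [f^{(1)}(39) − f^{(1)}(5)] = 1/12 × (0.0256410 − 0.200000) = -0.0145299.
After k=1: 103.454.
k=2: B_{4}/(4)! × [f^{(3)}(39) − f^{(3)}(5)] = −1/720 × (3.37160e-05 − 0.0160000) = 2.21754e-05.

S_2 ≈ 103.454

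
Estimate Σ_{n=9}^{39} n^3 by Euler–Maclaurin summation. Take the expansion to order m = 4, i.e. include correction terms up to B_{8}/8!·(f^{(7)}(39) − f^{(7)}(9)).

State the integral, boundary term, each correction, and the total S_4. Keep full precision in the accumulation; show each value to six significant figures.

S_4 ≈ 607104

Integral: ∫_9^39 x^3 dx = 576720.
Endpoint term: (f(9) + f(39))/2 = (729.000 + 59319.0)/2 = 30024.0.
Integral + boundary = 606744.
Order-1 term: 1/12 · (4563.00 − 243.000) = 360.000.
After k=1: 607104.
Order-2 term: −1/720 · (6.00000 − 6.00000) = 0.00000.
After k=2: 607104.
Order-3 term: 1/30240 · (0.00000 − 0.00000) = 0.00000.
After k=3: 607104.
Order-4 term: −1/1209600 · (0.00000 − 0.00000) = 0.00000.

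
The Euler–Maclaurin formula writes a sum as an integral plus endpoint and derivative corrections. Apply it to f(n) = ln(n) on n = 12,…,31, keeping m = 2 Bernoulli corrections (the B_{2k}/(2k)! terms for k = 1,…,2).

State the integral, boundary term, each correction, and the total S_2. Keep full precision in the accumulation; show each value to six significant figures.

∫_12^31 ln(x) dx evaluates to 57.6347.
Boundary: ½(f(12) + f(31)) = ½(2.48491 + 3.43399) = 2.95945.
So far: 60.5942.
Order-1 term: 1/12 · (0.0322581 − 0.0833333) = -0.00425627.
After k=1: 60.5899.
Order-2 term: −1/720 · (6.71344e-05 − 0.00115741) = 1.51427e-06.

S_2 ≈ 60.5899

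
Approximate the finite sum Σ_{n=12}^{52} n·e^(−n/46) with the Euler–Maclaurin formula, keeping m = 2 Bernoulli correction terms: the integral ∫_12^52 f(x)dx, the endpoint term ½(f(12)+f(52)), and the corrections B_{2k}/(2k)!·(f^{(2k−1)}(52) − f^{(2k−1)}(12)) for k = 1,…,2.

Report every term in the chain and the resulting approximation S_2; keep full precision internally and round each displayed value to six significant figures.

S_2 ≈ 612.743

The integral term ∫_12^52 x·e^(−x/46) dx = 599.777.
Boundary: ½(f(12) + f(52)) = ½(9.24458 + 16.7904) = 13.0175.
Integral + boundary = 612.794.
k=1: B_{2}/(2)! × [f^{(1)}(52) − f^{(1)}(12)] = 1/12 × (-0.0421165 − 0.569412) = -0.0509607.
After k=1: 612.743.
k=2: B_{4}/(4)! × [f^{(3)}(52) − f^{(3)}(12)] = −1/720 × (0.000285288 − 0.000997247) = 9.88832e-07.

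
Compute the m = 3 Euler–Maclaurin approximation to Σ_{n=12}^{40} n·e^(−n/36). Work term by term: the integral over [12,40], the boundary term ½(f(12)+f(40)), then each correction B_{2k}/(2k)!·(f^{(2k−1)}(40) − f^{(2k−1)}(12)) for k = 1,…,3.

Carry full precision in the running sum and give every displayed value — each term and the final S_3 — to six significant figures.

S_3 ≈ 348.334

∫_12^40 x·e^(−x/36) dx evaluates to 337.494.
Boundary: ½(f(12) + f(40)) = ½(8.59838 + 13.1677) = 10.8830.
Integral + boundary = 348.377.
k=1: B_{2}/(2)! × [f^{(1)}(40) − f^{(1)}(12)] = 1/12 × (-0.0365770 − 0.477688) = -0.0428554.
Running total after k=1: 348.334.
k=2: B_{4}/(4)! × [f^{(3)}(40) − f^{(3)}(12)] = −1/720 × (0.000479791 − 0.00147434) = 1.38132e-06.
Running total after k=2: 348.334.
k=3: B_{6}/(6)! × [f^{(5)}(40) − f^{(5)}(12)] = 1/30240 × (7.62195e-07 − 1.99082e-06) = -4.06291e-11.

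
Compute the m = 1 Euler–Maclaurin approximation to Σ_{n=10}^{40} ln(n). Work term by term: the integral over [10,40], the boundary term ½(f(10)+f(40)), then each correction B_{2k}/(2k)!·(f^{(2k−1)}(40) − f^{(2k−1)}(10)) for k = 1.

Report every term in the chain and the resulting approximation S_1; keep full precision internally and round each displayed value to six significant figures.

Integral: ∫_10^40 ln(x) dx = 94.5293.
½[f(10) + f(40)] = ½[2.30259 + 3.68888] = 2.99573.
Running total after boundary: 97.5251.
Order-1 term: 1/12 · (0.0250000 − 0.100000) = -0.00625000.

S_1 ≈ 97.5188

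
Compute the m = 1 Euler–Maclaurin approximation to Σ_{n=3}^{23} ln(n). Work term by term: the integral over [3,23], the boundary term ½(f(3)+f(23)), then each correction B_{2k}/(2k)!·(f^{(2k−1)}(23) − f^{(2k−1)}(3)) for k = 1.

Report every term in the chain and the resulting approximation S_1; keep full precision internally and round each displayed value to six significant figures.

Integral: ∫_3^23 ln(x) dx = 48.8205.
Boundary: ½(f(3) + f(23)) = ½(1.09861 + 3.13549) = 2.11705.
Running total after boundary: 50.9376.
k=1: B_{2}/(2)! × [f^{(1)}(23) − f^{(1)}(3)] = 1/12 × (0.0434783 − 0.333333) = -0.0241546.

S_1 ≈ 50.9134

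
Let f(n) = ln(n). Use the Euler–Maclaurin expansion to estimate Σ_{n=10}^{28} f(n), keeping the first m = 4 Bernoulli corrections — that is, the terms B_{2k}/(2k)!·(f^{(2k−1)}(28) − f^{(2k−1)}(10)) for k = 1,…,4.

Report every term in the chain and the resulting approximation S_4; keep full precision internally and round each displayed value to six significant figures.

The integral term ∫_10^28 ln(x) dx = 52.2759.
Endpoint term: (f(10) + f(28))/2 = (2.30259 + 3.33220)/2 = 2.81739.
So far: 55.0933.
k=1: B_{2}/(2)! × [f^{(1)}(28) − f^{(1)}(10)] = 1/12 × (0.0357143 − 0.100000) = -0.00535714.
Running total after k=1: 55.0879.
k=2: B_{4}/(4)! × [f^{(3)}(28) − f^{(3)}(10)] = −1/720 × (9.11079e-05 − 0.00200000) = 2.65124e-06.
Running total after k=2: 55.0879.
k=3: B_{6}/(6)! × [f^{(5)}(28) − f^{(5)}(10)] = 1/30240 × (1.39451e-06 − 0.000240000) = -7.89039e-09.
Running total after k=3: 55.0879.
k=4: B_{8}/(8)! × [f^{(7)}(28) − f^{(7)}(10)] = −1/1209600 × (5.33613e-08 − 7.20000e-05) = 5.94797e-11.

S_4 ≈ 55.0879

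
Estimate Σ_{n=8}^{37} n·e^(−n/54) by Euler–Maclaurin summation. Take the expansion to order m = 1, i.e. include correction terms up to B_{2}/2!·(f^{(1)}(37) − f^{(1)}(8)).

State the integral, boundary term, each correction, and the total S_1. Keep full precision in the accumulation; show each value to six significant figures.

S_1 ≈ 423.076

Integral: ∫_8^37 x·e^(−x/54) dx = 410.351.
Endpoint term: (f(8) + f(37))/2 = (6.89843 + 18.6479)/2 = 12.7732.
Integral + boundary = 423.124.
k=1: B_{2}/(2)! × [f^{(1)}(37) − f^{(1)}(8)] = 1/12 × (0.158666 − 0.734555) = -0.0479908.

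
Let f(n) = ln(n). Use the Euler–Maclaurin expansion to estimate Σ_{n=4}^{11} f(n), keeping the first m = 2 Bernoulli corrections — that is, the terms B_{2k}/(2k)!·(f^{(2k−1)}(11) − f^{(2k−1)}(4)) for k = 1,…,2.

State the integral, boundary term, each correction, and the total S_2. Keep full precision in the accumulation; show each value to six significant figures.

Integral: ∫_4^11 ln(x) dx = 13.8317.
Boundary: ½(f(4) + f(11)) = ½(1.38629 + 2.39790) = 1.89209.
Integral + boundary = 15.7238.
k=1: B_{2}/(2)! × [f^{(1)}(11) − f^{(1)}(4)] = 1/12 × (0.0909091 − 0.250000) = -0.0132576.
Partial sum through k=1: 15.7105.
k=2: B_{4}/(4)! × [f^{(3)}(11) − f^{(3)}(4)] = −1/720 × (0.00150263 − 0.0312500) = 4.13158e-05.

S_2 ≈ 15.7105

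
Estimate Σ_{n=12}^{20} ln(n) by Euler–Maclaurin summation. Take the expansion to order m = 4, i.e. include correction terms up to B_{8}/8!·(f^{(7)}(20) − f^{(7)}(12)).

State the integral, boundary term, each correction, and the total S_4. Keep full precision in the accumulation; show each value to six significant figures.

S_4 ≈ 24.8333

∫_12^20 ln(x) dx evaluates to 22.0958.
½[f(12) + f(20)] = ½[2.48491 + 2.99573] = 2.74032.
Running total after boundary: 24.8361.
Order-1 term: 1/12 · (0.0500000 − 0.0833333) = -0.00277778.
Partial sum through k=1: 24.8333.
Order-2 term: −1/720 · (0.000250000 − 0.00115741) = 1.26029e-06.
Partial sum through k=2: 24.8333.
Order-3 term: 1/30240 · (7.50000e-06 − 9.64506e-05) = -2.94149e-09.
Partial sum through k=3: 24.8333.
Order-4 term: −1/1209600 · (5.62500e-07 − 2.00939e-05) = 1.61470e-11.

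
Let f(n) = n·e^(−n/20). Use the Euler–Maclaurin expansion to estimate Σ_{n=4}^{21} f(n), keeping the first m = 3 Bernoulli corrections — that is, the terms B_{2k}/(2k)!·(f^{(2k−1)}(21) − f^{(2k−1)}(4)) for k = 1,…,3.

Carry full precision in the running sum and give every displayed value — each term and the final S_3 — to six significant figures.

The integral term ∫_4^21 x·e^(−x/20) dx = 106.042.
Boundary: ½(f(4) + f(21)) = ½(3.27492 + 7.34869) = 5.31181.
So far: 111.354.
k=1: B_{2}/(2)! × [f^{(1)}(21) − f^{(1)}(4)] = 1/12 × (-0.0174969 − 0.654985) = -0.0560401.
After k=1: 111.298.
k=2: B_{4}/(4)! × [f^{(3)}(21) − f^{(3)}(4)] = −1/720 × (0.00170595 − 0.00573112) = 5.59051e-06.
After k=2: 111.298.
k=3: B_{6}/(6)! × [f^{(5)}(21) − f^{(5)}(4)] = 1/30240 × (8.63909e-06 − 2.45619e-05) = -5.26549e-10.

S_3 ≈ 111.298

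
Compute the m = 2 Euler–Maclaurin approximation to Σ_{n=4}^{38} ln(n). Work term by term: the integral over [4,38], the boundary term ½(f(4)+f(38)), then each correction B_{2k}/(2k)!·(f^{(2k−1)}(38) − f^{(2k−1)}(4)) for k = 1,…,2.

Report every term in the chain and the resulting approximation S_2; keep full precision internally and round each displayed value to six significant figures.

S_2 ≈ 101.176

The integral term ∫_4^38 ln(x) dx = 98.6831.
½[f(4) + f(38)] = ½[1.38629 + 3.63759] = 2.51194.
So far: 101.195.
k=1: B_{2}/(2)! × [f^{(1)}(38) − f^{(1)}(4)] = 1/12 × (0.0263158 − 0.250000) = -0.0186404.
Partial sum through k=1: 101.176.
k=2: B_{4}/(4)! × [f^{(3)}(38) − f^{(3)}(4)] = −1/720 × (3.64485e-05 − 0.0312500) = 4.33522e-05.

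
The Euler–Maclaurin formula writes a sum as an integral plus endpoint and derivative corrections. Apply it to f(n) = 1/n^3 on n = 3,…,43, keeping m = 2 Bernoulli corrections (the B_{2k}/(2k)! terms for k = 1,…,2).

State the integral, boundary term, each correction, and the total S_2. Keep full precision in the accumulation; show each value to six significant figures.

∫_3^43 1/x^3 dx evaluates to 0.0552851.
Endpoint term: (f(3) + f(43))/2 = (0.0370370 + 1.25775e-05)/2 = 0.0185248.
Integral + boundary = 0.0738099.
Correction k=1: B_{2}/2! · (f^{(1)}(43) − f^{(1)}(3)) = 1/12 · (-8.77501e-07 − (-0.0370370)) = 0.00308635.
Partial sum through k=1: 0.0768963.
Correction k=2: B_{4}/4! · (f^{(3)}(43) − f^{(3)}(3)) = −1/720 · (-9.49162e-09 − (-0.0823045)) = -0.000114312.

S_2 ≈ 0.0767820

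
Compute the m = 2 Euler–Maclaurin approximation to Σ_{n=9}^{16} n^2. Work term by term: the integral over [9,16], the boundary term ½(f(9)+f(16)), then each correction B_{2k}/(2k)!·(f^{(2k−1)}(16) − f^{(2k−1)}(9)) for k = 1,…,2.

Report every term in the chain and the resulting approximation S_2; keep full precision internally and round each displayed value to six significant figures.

Integral: ∫_9^16 x^2 dx = 1122.33.
Boundary: ½(f(9) + f(16)) = ½(81.0000 + 256.000) = 168.500.
So far: 1290.83.
Correction k=1: B_{2}/2! · (f^{(1)}(16) − f^{(1)}(9)) = 1/12 · (32.0000 − 18.0000) = 1.16667.
Running total after k=1: 1292.00.
Correction k=2: B_{4}/4! · (f^{(3)}(16) − f^{(3)}(9)) = −1/720 · (0.00000 − 0.00000) = 0.00000.

S_2 ≈ 1292.00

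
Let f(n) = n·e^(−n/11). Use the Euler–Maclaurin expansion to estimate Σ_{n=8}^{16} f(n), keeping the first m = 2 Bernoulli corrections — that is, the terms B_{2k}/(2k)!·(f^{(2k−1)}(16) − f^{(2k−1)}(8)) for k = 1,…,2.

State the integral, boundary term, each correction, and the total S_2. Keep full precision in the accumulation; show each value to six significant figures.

The integral term ∫_8^16 x·e^(−x/11) dx = 31.6426.
Endpoint term: (f(8) + f(16))/2 = (3.86580 + 3.73610)/2 = 3.80095.
So far: 35.4436.
k=1: B_{2}/(2)! × [f^{(1)}(16) − f^{(1)}(8)] = 1/12 × (-0.106139 − 0.131789) = -0.0198273.
After k=1: 35.4237.
k=2: B_{4}/(4)! × [f^{(3)}(16) − f^{(3)}(8)] = −1/720 × (0.00298243 − 0.00907635) = 8.46379e-06.

S_2 ≈ 35.4238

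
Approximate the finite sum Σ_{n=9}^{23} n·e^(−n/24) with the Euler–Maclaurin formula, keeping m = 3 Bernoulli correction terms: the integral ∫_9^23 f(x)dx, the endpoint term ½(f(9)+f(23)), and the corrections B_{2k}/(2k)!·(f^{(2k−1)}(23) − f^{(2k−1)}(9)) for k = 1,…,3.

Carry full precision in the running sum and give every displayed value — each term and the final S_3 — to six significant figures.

S_3 ≈ 119.178

The integral term ∫_9^23 x·e^(−x/24) dx = 111.709.
½[f(9) + f(23)] = ½[6.18560 + 8.82123] = 7.50341.
Running total after boundary: 119.213.
k=1: B_{2}/(2)! × [f^{(1)}(23) − f^{(1)}(9)] = 1/12 × (0.0159805 − 0.429556) = -0.0344646.
Partial sum through k=1: 119.178.
k=2: B_{4}/(4)! × [f^{(3)}(23) − f^{(3)}(9)] = −1/720 × (0.00135945 − 0.00313218) = 2.46212e-06.
Partial sum through k=2: 119.178.
k=3: B_{6}/(6)! × [f^{(5)}(23) − f^{(5)}(9)] = 1/30240 × (4.67215e-06 − 9.58090e-06) = -1.62326e-10.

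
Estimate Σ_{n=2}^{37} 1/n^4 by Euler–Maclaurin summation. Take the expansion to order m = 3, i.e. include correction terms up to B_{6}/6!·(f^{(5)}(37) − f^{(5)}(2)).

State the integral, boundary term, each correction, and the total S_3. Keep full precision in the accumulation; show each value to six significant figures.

Integral: ∫_2^37 1/x^4 dx = 0.0416601.
Endpoint term: (f(2) + f(37))/2 = (0.0625000 + 5.33572e-07)/2 = 0.0312503.
Integral + boundary = 0.0729104.
Order-1 term: 1/12 · (-5.76835e-08 − (-0.125000)) = 0.0104167.
After k=1: 0.0833270.
Order-2 term: −1/720 · (-1.26406e-09 − (-0.937500)) = -0.00130208.
After k=2: 0.0820249.
Order-3 term: 1/30240 · (-5.17075e-11 − (-13.1250)) = 0.000434028.

S_3 ≈ 0.0824590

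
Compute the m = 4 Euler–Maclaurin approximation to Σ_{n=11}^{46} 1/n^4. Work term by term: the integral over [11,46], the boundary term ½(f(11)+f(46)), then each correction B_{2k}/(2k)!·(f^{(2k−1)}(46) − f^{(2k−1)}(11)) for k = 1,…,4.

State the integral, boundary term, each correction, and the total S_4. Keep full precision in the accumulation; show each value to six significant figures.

S_4 ≈ 0.000283336

Integral: ∫_11^46 1/x^4 dx = 0.000247014.
Boundary: ½(f(11) + f(46)) = ½(6.83013e-05 + 2.23341e-07) = 3.42623e-05.
Running total after boundary: 0.000281276.
Order-1 term: 1/12 · (-1.94210e-08 − (-2.48369e-05)) = 2.06812e-06.
Running total after k=1: 0.000283344.
Order-2 term: −1/720 · (-2.75345e-10 − (-6.15790e-06)) = -8.55225e-09.
Running total after k=2: 0.000283336.
Order-3 term: 1/30240 · (-7.28700e-12 − (-2.84994e-06)) = 9.42437e-11.
Running total after k=3: 0.000283336.
Order-4 term: −1/1209600 · (-3.09939e-13 − (-2.11979e-06)) = -1.75247e-12.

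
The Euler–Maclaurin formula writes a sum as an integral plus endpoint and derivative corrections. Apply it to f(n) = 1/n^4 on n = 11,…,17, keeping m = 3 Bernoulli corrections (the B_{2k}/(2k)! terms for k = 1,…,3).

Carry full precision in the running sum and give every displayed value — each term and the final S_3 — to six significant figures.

S_3 ≈ 0.000224555

Integral: ∫_11^17 1/x^4 dx = 0.000182591.
½[f(11) + f(17)] = ½[6.83013e-05 + 1.19730e-05] = 4.01372e-05.
Integral + boundary = 0.000222728.
k=1: B_{2}/(2)! × [f^{(1)}(17) − f^{(1)}(11)] = 1/12 × (-2.81719e-06 − (-2.48369e-05)) = 1.83497e-06.
Running total after k=1: 0.000224563.
k=2: B_{4}/(4)! × [f^{(3)}(17) − f^{(3)}(11)] = −1/720 × (-2.92441e-07 − (-6.15790e-06)) = -8.14647e-09.
Running total after k=2: 0.000224555.
k=3: B_{6}/(6)! × [f^{(5)}(17) − f^{(5)}(11)] = 1/30240 × (-5.66668e-08 − (-2.84994e-06)) = 9.23700e-11.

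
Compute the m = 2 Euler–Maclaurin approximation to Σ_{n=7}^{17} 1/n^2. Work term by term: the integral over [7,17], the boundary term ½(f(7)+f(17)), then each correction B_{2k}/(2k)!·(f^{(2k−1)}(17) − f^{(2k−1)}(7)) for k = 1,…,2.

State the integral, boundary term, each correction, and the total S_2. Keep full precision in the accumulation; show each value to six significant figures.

S_2 ≈ 0.0964178

∫_7^17 1/x^2 dx evaluates to 0.0840336.
Endpoint term: (f(7) + f(17))/2 = (0.0204082 + 0.00346021)/2 = 0.0119342.
So far: 0.0959678.
Order-1 term: 1/12 · (-0.000407083 − (-0.00583090)) = 0.000451985.
Running total after k=1: 0.0964198.
Order-2 term: −1/720 · (-1.69031e-05 − (-0.00142798)) = -1.95982e-06.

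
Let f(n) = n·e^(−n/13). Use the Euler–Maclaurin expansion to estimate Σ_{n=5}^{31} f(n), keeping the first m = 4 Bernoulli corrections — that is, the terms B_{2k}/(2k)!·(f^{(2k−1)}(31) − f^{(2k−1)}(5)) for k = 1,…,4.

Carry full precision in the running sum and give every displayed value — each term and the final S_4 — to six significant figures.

S_4 ≈ 109.676

The integral term ∫_5^31 x·e^(−x/13) dx = 106.592.
½[f(5) + f(31)] = ½[3.40356 + 2.85586] = 3.12971.
Running total after boundary: 109.721.
Correction k=1: B_{2}/2! · (f^{(1)}(31) − f^{(1)}(5)) = 1/12 · (-0.127557 − 0.418900) = -0.0455381.
After k=1: 109.676.
Correction k=2: B_{4}/4! · (f^{(3)}(31) − f^{(3)}(5)) = −1/720 · (0.000335455 − 0.0105345) = 1.41653e-05.
After k=2: 109.676.
Correction k=3: B_{6}/6! · (f^{(5)}(31) − f^{(5)}(5)) = 1/30240 · (8.43601e-06 − 0.000110001) = -3.35864e-09.
After k=3: 109.676.
Correction k=4: B_{8}/8! · (f^{(7)}(31) − f^{(7)}(5)) = −1/1209600 · (8.80892e-08 − 9.32951e-07) = 6.98463e-13.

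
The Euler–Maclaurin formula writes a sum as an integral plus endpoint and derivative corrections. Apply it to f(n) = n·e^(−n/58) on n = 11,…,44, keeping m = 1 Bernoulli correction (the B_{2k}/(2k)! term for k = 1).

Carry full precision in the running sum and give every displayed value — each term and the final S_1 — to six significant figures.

S_1 ≈ 554.905

The integral term ∫_11^44 x·e^(−x/58) dx = 540.098.
Endpoint term: (f(11) + f(44))/2 = (9.09969 + 20.6057)/2 = 14.8527.
Integral + boundary = 554.951.
k=1: B_{2}/(2)! × [f^{(1)}(44) − f^{(1)}(11)] = 1/12 × (0.113041 − 0.670353) = -0.0464427.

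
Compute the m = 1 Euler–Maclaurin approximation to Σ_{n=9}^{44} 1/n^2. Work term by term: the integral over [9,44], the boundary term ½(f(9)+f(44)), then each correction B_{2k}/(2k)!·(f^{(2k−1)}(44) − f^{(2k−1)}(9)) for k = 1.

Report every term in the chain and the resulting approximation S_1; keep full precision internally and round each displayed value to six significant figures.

S_1 ≈ 0.0950416

The integral term ∫_9^44 1/x^2 dx = 0.0883838.
Endpoint term: (f(9) + f(44))/2 = (0.0123457 + 0.000516529)/2 = 0.00643110.
So far: 0.0948149.
Correction k=1: B_{2}/2! · (f^{(1)}(44) − f^{(1)}(9)) = 1/12 · (-2.34786e-05 − (-0.00274348)) = 0.000226667.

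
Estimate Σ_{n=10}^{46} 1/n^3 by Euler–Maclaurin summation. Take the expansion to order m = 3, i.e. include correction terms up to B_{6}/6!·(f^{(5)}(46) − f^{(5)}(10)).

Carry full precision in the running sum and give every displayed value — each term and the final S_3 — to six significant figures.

∫_10^46 1/x^3 dx evaluates to 0.00476371.
Endpoint term: (f(10) + f(46))/2 = (0.00100000 + 1.02737e-05)/2 = 0.000505137.
Running total after boundary: 0.00526884.
Correction k=1: B_{2}/2! · (f^{(1)}(46) − f^{(1)}(10)) = 1/12 · (-6.70023e-07 − (-0.000300000)) = 2.49442e-05.
After k=1: 0.00529379.
Correction k=2: B_{4}/4! · (f^{(3)}(46) − f^{(3)}(10)) = −1/720 · (-6.33292e-09 − (-6.00000e-05)) = -8.33245e-08.
After k=2: 0.00529370.
Correction k=3: B_{6}/6! · (f^{(5)}(46) − f^{(5)}(10)) = 1/30240 · (-1.25701e-10 − (-2.52000e-05)) = 8.33329e-10.

S_3 ≈ 0.00529370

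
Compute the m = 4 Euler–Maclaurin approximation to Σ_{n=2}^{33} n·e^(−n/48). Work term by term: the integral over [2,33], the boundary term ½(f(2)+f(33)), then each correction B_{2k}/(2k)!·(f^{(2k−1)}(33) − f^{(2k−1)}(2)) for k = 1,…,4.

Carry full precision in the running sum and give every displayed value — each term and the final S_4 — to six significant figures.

The integral term ∫_2^33 x·e^(−x/48) dx = 347.046.
Boundary: ½(f(2) + f(33)) = ½(1.91838 + 16.5934) = 9.25591.
Integral + boundary = 356.301.
Order-1 term: 1/12 · (0.157135 − 0.919223) = -0.0635074.
Partial sum through k=1: 356.238.
Order-2 term: −1/720 · (0.000504687 − 0.00123160) = 1.00960e-06.
Partial sum through k=2: 356.238.
Order-3 term: 1/30240 · (4.08495e-07 − 8.95932e-07) = -1.61190e-11.
Partial sum through k=3: 356.238.
Order-4 term: −1/1209600 · (2.59523e-10 − 5.45710e-10) = 2.36596e-16.

S_4 ≈ 356.238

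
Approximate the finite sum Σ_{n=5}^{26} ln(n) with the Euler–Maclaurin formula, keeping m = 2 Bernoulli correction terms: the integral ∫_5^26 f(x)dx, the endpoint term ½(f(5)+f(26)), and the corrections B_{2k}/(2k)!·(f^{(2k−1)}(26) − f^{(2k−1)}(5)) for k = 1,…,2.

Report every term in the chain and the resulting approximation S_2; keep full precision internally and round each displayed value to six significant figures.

S_2 ≈ 58.0836

The integral term ∫_5^26 ln(x) dx = 55.6633.
Endpoint term: (f(5) + f(26))/2 = (1.60944 + 3.25810)/2 = 2.43377.
So far: 58.0971.
k=1: B_{2}/(2)! × [f^{(1)}(26) − f^{(1)}(5)] = 1/12 × (0.0384615 − 0.200000) = -0.0134615.
Partial sum through k=1: 58.0836.
k=2: B_{4}/(4)! × [f^{(3)}(26) − f^{(3)}(5)] = −1/720 × (0.000113792 − 0.0160000) = 2.20642e-05.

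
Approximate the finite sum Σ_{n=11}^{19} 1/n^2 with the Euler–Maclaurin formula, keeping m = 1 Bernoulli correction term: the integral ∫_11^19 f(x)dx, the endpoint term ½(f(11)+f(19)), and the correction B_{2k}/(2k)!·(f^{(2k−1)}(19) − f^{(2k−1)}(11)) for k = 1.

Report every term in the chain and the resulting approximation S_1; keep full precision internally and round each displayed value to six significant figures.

S_1 ≈ 0.0438957

∫_11^19 1/x^2 dx evaluates to 0.0382775.
Endpoint term: (f(11) + f(19))/2 = (0.00826446 + 0.00277008)/2 = 0.00551727.
Integral + boundary = 0.0437948.
Order-1 term: 1/12 · (-0.000291588 − (-0.00150263)) = 0.000100920.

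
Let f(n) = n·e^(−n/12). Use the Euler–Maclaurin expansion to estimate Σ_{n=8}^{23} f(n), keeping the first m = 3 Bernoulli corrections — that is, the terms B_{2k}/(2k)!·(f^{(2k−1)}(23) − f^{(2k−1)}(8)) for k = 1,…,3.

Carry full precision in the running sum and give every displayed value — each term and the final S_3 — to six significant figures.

The integral term ∫_8^23 x·e^(−x/12) dx = 61.4396.
Endpoint term: (f(8) + f(23))/2 = (4.10734 + 3.38322)/2 = 3.74528.
Running total after boundary: 65.1849.
k=1: B_{2}/(2)! × [f^{(1)}(23) − f^{(1)}(8)] = 1/12 × (-0.134838 − 0.171139) = -0.0254981.
Running total after k=1: 65.1594.
k=2: B_{4}/(4)! × [f^{(3)}(23) − f^{(3)}(8)] = −1/720 × (0.00110663 − 0.00831926) = 1.00175e-05.
Running total after k=2: 65.1594.
k=3: B_{6}/(6)! × [f^{(5)}(23) − f^{(5)}(8)] = 1/30240 × (2.18725e-05 − 0.000107292) = -2.82472e-09.

S_3 ≈ 65.1594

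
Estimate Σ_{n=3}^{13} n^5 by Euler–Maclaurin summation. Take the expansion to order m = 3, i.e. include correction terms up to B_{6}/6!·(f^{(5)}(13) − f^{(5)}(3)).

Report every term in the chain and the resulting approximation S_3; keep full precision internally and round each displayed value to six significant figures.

S_3 ≈ 1.00197e+06

The integral term ∫_3^13 x^5 dx = 804347.
Endpoint term: (f(3) + f(13))/2 = (243.000 + 371293)/2 = 185768.
Integral + boundary = 990115.
Order-1 term: 1/12 · (142805 − 405.000) = 11866.7.
Running total after k=1: 1.00198e+06.
Order-2 term: −1/720 · (10140.0 − 540.000) = -13.3333.
Running total after k=2: 1.00197e+06.
Order-3 term: 1/30240 · (120.000 − 120.000) = 0.00000.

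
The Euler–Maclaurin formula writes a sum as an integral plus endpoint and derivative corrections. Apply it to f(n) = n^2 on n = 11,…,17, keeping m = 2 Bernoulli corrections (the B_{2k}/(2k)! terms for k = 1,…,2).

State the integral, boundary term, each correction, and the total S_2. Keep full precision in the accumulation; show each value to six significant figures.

∫_11^17 x^2 dx evaluates to 1194.00.
Boundary: ½(f(11) + f(17)) = ½(121.000 + 289.000) = 205.000.
Running total after boundary: 1399.00.
Correction k=1: B_{2}/2! · (f^{(1)}(17) − f^{(1)}(11)) = 1/12 · (34.0000 − 22.0000) = 1.00000.
Partial sum through k=1: 1400.00.
Correction k=2: B_{4}/4! · (f^{(3)}(17) − f^{(3)}(11)) = −1/720 · (0.00000 − 0.00000) = 0.00000.

S_2 ≈ 1400.00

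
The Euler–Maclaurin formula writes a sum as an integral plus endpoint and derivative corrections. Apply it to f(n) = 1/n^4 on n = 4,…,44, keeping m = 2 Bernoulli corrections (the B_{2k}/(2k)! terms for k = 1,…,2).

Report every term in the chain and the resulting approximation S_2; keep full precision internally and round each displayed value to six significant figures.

S_2 ≈ 0.00747302

Integral: ∫_4^44 1/x^4 dx = 0.00520442.
Endpoint term: (f(4) + f(44))/2 = (0.00390625 + 2.66802e-07)/2 = 0.00195326.
Integral + boundary = 0.00715768.
Order-1 term: 1/12 · (-2.42547e-08 − (-0.00390625)) = 0.000325519.
Running total after k=1: 0.00748320.
Order-2 term: −1/720 · (-3.75848e-10 − (-0.00732422)) = -1.01725e-05.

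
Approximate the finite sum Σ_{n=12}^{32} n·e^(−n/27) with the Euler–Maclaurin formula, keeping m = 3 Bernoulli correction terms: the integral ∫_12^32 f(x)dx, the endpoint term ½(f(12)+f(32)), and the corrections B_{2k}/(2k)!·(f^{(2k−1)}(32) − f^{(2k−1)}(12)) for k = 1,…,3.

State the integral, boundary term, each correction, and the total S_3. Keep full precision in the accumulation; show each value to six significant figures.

S_3 ≈ 196.903

∫_12^32 x·e^(−x/27) dx evaluates to 188.199.
½[f(12) + f(32)] = ½[7.69416 + 9.78207] = 8.73812.
Running total after boundary: 196.938.
Order-1 term: 1/12 · (-0.0566092 − 0.356211) = -0.0344017.
After k=1: 196.903.
Order-2 term: −1/720 · (0.000761001 − 0.00224770) = 2.06486e-06.
After k=2: 196.903.
Order-3 term: 1/30240 · (2.19432e-06 − 5.49625e-06) = -1.09191e-10.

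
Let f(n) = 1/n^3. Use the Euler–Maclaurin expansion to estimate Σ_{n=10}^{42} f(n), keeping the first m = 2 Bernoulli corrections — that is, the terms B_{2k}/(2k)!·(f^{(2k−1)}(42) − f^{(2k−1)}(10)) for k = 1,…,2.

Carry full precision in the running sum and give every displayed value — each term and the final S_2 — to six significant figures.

S_2 ≈ 0.00524814

∫_10^42 1/x^3 dx evaluates to 0.00471655.
½[f(10) + f(42)] = ½[0.00100000 + 1.34975e-05] = 0.000506749.
Running total after boundary: 0.00522330.
Order-1 term: 1/12 · (-9.64104e-07 − (-0.000300000)) = 2.49197e-05.
Partial sum through k=1: 0.00524822.
Order-2 term: −1/720 · (-1.09309e-08 − (-6.00000e-05)) = -8.33182e-08.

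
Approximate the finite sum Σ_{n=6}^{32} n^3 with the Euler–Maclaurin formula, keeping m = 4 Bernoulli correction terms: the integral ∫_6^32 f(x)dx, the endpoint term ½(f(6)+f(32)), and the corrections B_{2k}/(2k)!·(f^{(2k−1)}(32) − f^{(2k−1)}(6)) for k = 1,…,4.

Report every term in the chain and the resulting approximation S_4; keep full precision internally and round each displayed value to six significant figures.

∫_6^32 x^3 dx evaluates to 261820.
½[f(6) + f(32)] = ½[216.000 + 32768.0] = 16492.0.
Running total after boundary: 278312.
k=1: B_{2}/(2)! × [f^{(1)}(32) − f^{(1)}(6)] = 1/12 × (3072.00 − 108.000) = 247.000.
After k=1: 278559.
k=2: B_{4}/(4)! × [f^{(3)}(32) − f^{(3)}(6)] = −1/720 × (6.00000 − 6.00000) = 0.00000.
After k=2: 278559.
k=3: B_{6}/(6)! × [f^{(5)}(32) − f^{(5)}(6)] = 1/30240 × (0.00000 − 0.00000) = 0.00000.
After k=3: 278559.
k=4: B_{8}/(8)! × [f^{(7)}(32) − f^{(7)}(6)] = −1/1209600 × (0.00000 − 0.00000) = 0.00000.

S_4 ≈ 278559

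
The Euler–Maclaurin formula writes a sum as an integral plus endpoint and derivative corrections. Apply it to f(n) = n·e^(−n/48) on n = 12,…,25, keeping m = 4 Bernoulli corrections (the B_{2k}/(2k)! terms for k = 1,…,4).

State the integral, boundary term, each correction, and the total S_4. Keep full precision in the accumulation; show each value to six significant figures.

∫_12^25 x·e^(−x/48) dx evaluates to 161.482.
Endpoint term: (f(12) + f(25))/2 = (9.34561 + 14.8506)/2 = 12.0981.
Running total after boundary: 173.580.
k=1: B_{2}/(2)! × [f^{(1)}(25) − f^{(1)}(12)] = 1/12 × (0.284637 − 0.584101) = -0.0249553.
Partial sum through k=1: 173.555.
k=2: B_{4}/(4)! × [f^{(3)}(25) − f^{(3)}(12)] = −1/720 × (0.000639187 − 0.000929558) = 4.03293e-07.
Partial sum through k=2: 173.555.
k=3: B_{6}/(6)! × [f^{(5)}(25) − f^{(5)}(12)] = 1/30240 × (5.01230e-07 − 6.96875e-07) = -6.46974e-12.
Partial sum through k=3: 173.555.
k=4: B_{8}/(8)! × [f^{(7)}(25) − f^{(7)}(12)] = −1/1209600 × (3.14685e-10 − 4.29816e-10) = 9.51808e-17.

S_4 ≈ 173.555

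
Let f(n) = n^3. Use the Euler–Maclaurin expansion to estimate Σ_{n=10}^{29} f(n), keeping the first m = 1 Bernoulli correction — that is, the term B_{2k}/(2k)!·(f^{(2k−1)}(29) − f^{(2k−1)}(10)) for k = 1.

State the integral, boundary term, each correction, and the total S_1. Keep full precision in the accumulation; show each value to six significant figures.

The integral term ∫_10^29 x^3 dx = 174320.
Endpoint term: (f(10) + f(29))/2 = (1000.00 + 24389.0)/2 = 12694.5.
Integral + boundary = 187015.
Order-1 term: 1/12 · (2523.00 − 300.000) = 185.250.

S_1 ≈ 187200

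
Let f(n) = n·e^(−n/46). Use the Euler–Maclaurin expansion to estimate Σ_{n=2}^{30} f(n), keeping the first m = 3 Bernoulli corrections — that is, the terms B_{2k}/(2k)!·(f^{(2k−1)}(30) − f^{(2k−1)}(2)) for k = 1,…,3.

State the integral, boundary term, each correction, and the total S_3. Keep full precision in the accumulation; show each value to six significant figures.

Integral: ∫_2^30 x·e^(−x/46) dx = 292.948.
Boundary: ½(f(2) + f(30)) = ½(1.91491 + 15.6274) = 8.77114.
Running total after boundary: 301.719.
Order-1 term: 1/12 · (0.181187 − 0.915825) = -0.0612198.
Partial sum through k=1: 301.658.
Order-2 term: −1/720 · (0.000577983 − 0.00133777) = 1.05527e-06.
Partial sum through k=2: 301.658.
Order-3 term: 1/30240 · (5.05831e-07 − 1.05990e-06) = -1.83223e-11.

S_3 ≈ 301.658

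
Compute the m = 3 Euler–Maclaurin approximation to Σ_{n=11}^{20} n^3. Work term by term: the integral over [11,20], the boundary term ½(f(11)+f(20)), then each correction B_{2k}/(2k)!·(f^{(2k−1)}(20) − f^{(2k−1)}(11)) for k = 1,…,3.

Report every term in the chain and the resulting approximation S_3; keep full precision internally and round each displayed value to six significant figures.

The integral term ∫_11^20 x^3 dx = 36339.8.
Boundary: ½(f(11) + f(20)) = ½(1331.00 + 8000.00) = 4665.50.
So far: 41005.2.
Order-1 term: 1/12 · (1200.00 − 363.000) = 69.7500.
Partial sum through k=1: 41075.0.
Order-2 term: −1/720 · (6.00000 − 6.00000) = 0.00000.
Partial sum through k=2: 41075.0.
Order-3 term: 1/30240 · (0.00000 − 0.00000) = 0.00000.

S_3 ≈ 41075.0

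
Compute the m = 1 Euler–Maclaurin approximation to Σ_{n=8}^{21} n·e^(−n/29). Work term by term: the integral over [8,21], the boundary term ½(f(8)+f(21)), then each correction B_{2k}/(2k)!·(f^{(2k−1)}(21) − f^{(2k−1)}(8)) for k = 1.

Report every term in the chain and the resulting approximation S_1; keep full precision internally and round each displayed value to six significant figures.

S_1 ≈ 119.533

The integral term ∫_8^21 x·e^(−x/29) dx = 111.442.
Boundary: ½(f(8) + f(21)) = ½(6.07134 + 10.1796) = 8.12546.
So far: 119.568.
Correction k=1: B_{2}/2! · (f^{(1)}(21) − f^{(1)}(8)) = 1/12 · (0.133722 − 0.549561) = -0.0346533.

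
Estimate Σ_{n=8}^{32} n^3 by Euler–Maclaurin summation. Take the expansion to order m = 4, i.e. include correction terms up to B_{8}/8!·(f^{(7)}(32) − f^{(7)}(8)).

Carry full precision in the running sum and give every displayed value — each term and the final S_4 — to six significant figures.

S_4 ≈ 278000

Integral: ∫_8^32 x^3 dx = 261120.
Endpoint term: (f(8) + f(32))/2 = (512.000 + 32768.0)/2 = 16640.0.
Integral + boundary = 277760.
k=1: B_{2}/(2)! × [f^{(1)}(32) − f^{(1)}(8)] = 1/12 × (3072.00 − 192.000) = 240.000.
After k=1: 278000.
k=2: B_{4}/(4)! × [f^{(3)}(32) − f^{(3)}(8)] = −1/720 × (6.00000 − 6.00000) = 0.00000.
After k=2: 278000.
k=3: B_{6}/(6)! × [f^{(5)}(32) − f^{(5)}(8)] = 1/30240 × (0.00000 − 0.00000) = 0.00000.
After k=3: 278000.
k=4: B_{8}/(8)! × [f^{(7)}(32) − f^{(7)}(8)] = −1/1209600 × (0.00000 − 0.00000) = 0.00000.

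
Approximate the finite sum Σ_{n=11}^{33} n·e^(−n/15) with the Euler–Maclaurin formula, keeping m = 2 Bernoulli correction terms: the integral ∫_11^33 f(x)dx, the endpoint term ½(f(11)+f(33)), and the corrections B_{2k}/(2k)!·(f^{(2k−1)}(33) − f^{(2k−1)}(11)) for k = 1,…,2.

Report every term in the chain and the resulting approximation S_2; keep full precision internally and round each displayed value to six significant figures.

∫_11^33 x·e^(−x/15) dx evaluates to 107.541.
Endpoint term: (f(11) + f(33))/2 = (5.28336 + 3.65650)/2 = 4.46993.
Running total after boundary: 112.011.
k=1: B_{2}/(2)! × [f^{(1)}(33) − f^{(1)}(11)] = 1/12 × (-0.132964 − 0.128081) = -0.0217538.
After k=1: 111.989.
k=2: B_{4}/(4)! × [f^{(3)}(33) − f^{(3)}(11)] = −1/720 × (0.000393967 − 0.00483863) = 6.17314e-06.

S_2 ≈ 111.989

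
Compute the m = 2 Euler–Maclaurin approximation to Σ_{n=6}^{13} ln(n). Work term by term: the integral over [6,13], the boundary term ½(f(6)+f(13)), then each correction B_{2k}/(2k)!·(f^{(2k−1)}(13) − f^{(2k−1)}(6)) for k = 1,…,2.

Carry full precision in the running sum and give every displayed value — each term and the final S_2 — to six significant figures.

S_2 ≈ 17.7647

The integral term ∫_6^13 ln(x) dx = 15.5938.
Boundary: ½(f(6) + f(13)) = ½(1.79176 + 2.56495) = 2.17835.
So far: 17.7721.
Correction k=1: B_{2}/2! · (f^{(1)}(13) − f^{(1)}(6)) = 1/12 · (0.0769231 − 0.166667) = -0.00747863.
After k=1: 17.7647.
Correction k=2: B_{4}/4! · (f^{(3)}(13) − f^{(3)}(6)) = −1/720 · (0.000910332 − 0.00925926) = 1.15957e-05.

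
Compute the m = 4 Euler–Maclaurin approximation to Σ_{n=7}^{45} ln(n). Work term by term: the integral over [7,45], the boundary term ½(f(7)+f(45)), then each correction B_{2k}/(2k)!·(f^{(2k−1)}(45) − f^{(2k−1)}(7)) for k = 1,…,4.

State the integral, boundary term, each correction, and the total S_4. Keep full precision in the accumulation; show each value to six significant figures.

S_4 ≈ 122.545

Integral: ∫_7^45 ln(x) dx = 119.678.
Endpoint term: (f(7) + f(45))/2 = (1.94591 + 3.80666)/2 = 2.87629.
Integral + boundary = 122.555.
Order-1 term: 1/12 · (0.0222222 − 0.142857) = -0.0100529.
After k=1: 122.545.
Order-2 term: −1/720 · (2.19479e-05 − 0.00583090) = 8.06799e-06.
After k=2: 122.545.
Order-3 term: 1/30240 · (1.30061e-07 − 0.00142798) = -4.72171e-08.
After k=3: 122.545.
Order-4 term: −1/1209600 · (1.92684e-09 − 0.000874271) = 7.22776e-10.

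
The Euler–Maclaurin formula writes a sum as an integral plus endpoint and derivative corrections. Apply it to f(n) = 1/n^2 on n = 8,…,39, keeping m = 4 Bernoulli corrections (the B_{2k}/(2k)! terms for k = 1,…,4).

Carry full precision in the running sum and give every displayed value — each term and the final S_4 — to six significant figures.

S_4 ≈ 0.107822

∫_8^39 1/x^2 dx evaluates to 0.0993590.
Boundary: ½(f(8) + f(39)) = ½(0.0156250 + 0.000657462) = 0.00814123.
Integral + boundary = 0.107500.
Order-1 term: 1/12 · (-3.37160e-05 − (-0.00390625)) = 0.000322711.
After k=1: 0.107823.
Order-2 term: −1/720 · (-2.66004e-07 − (-0.000732422)) = -1.01688e-06.
After k=2: 0.107822.
Order-3 term: 1/30240 · (-5.24663e-09 − (-0.000343323)) = 1.13531e-08.
After k=3: 0.107822.
Order-4 term: −1/1209600 · (-1.93170e-10 − (-0.000300407)) = -2.48353e-10.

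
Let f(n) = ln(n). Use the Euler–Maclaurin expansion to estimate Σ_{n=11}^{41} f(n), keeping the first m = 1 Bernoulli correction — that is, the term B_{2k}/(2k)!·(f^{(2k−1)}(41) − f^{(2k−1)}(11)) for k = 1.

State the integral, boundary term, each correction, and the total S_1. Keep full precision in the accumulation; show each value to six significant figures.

Integral: ∫_11^41 ln(x) dx = 95.8796.
Boundary: ½(f(11) + f(41)) = ½(2.39790 + 3.71357) = 3.05573.
Running total after boundary: 98.9353.
k=1: B_{2}/(2)! × [f^{(1)}(41) − f^{(1)}(11)] = 1/12 × (0.0243902 − 0.0909091) = -0.00554324.

S_1 ≈ 98.9298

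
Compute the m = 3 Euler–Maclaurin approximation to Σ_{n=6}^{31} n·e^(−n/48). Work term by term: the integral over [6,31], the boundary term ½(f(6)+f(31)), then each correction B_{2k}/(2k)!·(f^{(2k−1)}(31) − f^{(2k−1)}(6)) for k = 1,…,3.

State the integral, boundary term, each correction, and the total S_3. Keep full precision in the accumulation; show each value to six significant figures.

∫_6^31 x·e^(−x/48) dx evaluates to 299.569.
½[f(6) + f(31)] = ½[5.29498 + 16.2510] = 10.7730.
Integral + boundary = 310.342.
Order-1 term: 1/12 · (0.185663 − 0.772185) = -0.0488768.
After k=1: 310.293.
Order-2 term: −1/720 · (0.000535640 − 0.00110121) = 7.85509e-07.
After k=2: 310.293.
Order-3 term: 1/30240 · (4.29990e-07 − 8.10444e-07) = -1.25811e-11.

S_3 ≈ 310.293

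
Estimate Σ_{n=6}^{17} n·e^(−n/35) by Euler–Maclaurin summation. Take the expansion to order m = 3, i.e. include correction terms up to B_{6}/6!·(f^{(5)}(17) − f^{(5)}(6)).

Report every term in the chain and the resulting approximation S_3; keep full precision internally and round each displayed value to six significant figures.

S_3 ≈ 96.8872

Integral: ∫_6^17 x·e^(−x/35) dx = 89.1620.
Endpoint term: (f(6) + f(17))/2 = (5.05476 + 10.4594)/2 = 7.75707.
So far: 96.9190.
k=1: B_{2}/(2)! × [f^{(1)}(17) − f^{(1)}(6)] = 1/12 × (0.316418 − 0.698039) = -0.0318017.
Running total after k=1: 96.8872.
k=2: B_{4}/(4)! × [f^{(3)}(17) − f^{(3)}(6)] = −1/720 × (0.00126280 − 0.00194527) = 9.47876e-07.
Running total after k=2: 96.8872.
k=3: B_{6}/(6)! × [f^{(5)}(17) − f^{(5)}(6)] = 1/30240 × (1.85086e-06 − 2.71079e-06) = -2.84368e-11.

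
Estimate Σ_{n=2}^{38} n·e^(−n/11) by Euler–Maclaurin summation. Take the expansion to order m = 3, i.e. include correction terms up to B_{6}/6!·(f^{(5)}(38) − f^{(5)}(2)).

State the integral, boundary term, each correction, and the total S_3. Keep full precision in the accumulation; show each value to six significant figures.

Integral: ∫_2^38 x·e^(−x/11) dx = 102.193.
½[f(2) + f(38)] = ½[1.66751 + 1.20086] = 1.43418.
Integral + boundary = 103.628.
Order-1 term: 1/12 · (-0.0775677 − 0.682161) = -0.0633108.
After k=1: 103.564.
Order-2 term: −1/720 · (-0.000118714 − 0.0194187) = 2.71354e-05.
After k=2: 103.564.
Order-3 term: 1/30240 · (3.33577e-06 − 0.000274378) = -8.96305e-09.

S_3 ≈ 103.564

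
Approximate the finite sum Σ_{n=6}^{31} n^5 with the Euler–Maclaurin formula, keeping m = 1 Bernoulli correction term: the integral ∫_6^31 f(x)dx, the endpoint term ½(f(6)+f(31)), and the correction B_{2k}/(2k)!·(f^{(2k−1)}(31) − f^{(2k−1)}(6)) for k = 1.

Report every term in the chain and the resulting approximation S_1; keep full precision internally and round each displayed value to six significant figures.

S_1 ≈ 1.62612e+08

∫_6^31 x^5 dx evaluates to 1.47910e+08.
Boundary: ½(f(6) + f(31)) = ½(7776.00 + 2.86292e+07) = 1.43185e+07.
Integral + boundary = 1.62228e+08.
Order-1 term: 1/12 · (4.61760e+06 − 6480.00) = 384260.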